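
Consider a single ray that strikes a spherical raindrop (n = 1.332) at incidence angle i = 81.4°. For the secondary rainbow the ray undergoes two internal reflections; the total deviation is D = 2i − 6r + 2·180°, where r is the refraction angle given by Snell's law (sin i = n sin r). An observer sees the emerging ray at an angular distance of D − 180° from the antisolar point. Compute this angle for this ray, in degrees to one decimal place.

sin r = sin 81.4° / 1.332 = 0.9888/1.332 = 0.7423; r = 47.93°.
D = 2·81.4° − 6·47.93° + 2·180° = 162.80° − 287.57° + 360° = 235.23°.
Angle from antisolar point = D − 180° = 55.23°.

55.2°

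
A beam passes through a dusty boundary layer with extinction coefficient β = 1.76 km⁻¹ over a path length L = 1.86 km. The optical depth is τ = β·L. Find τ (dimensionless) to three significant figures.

3.27

τ = β·L = 1.76 × 1.86 = 3.2736.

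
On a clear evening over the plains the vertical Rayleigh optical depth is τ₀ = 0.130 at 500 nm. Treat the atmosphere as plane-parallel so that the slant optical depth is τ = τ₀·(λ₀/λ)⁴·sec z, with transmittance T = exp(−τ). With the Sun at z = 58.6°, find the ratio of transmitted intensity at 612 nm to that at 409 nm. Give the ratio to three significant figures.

1.56

Airmass: sec 58.6° = 1.9194.
τ(612 nm) = 0.130 × (500/612)⁴ × 1.9194 = 0.130 × 0.4455 × 1.9194 = 0.1112.
τ(409 nm) = 0.130 × (500/409)⁴ × 1.9194 = 0.130 × 2.2335 × 1.9194 = 0.5573.
T(612)/T(409) = exp(τ_B − τ_A) = exp(0.4461) = 1.5623.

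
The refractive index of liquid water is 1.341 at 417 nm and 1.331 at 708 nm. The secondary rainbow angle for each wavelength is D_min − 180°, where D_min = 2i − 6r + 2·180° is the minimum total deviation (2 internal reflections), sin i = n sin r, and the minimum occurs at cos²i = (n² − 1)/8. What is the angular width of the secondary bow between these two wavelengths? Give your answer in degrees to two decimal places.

At 417 nm (n = 1.341): cos²i = 0.09979 → i = 71.586°, r = 45.034°, D_min = 232.966°, rainbow angle = 52.966°.
At 708 nm (n = 1.331): cos²i = 0.09645 → i = 71.907°, r = 45.575°, D_min = 230.365°, rainbow angle = 50.365°.
Angular width = |52.966° − 50.365°| = 2.601°.

2.60°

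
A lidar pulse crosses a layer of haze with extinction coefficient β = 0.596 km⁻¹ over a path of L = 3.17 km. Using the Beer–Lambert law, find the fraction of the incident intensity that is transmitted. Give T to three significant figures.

0.151

τ = β·L = 0.596 × 3.17 = 1.8893.
T = exp(−1.8893) = 0.1512.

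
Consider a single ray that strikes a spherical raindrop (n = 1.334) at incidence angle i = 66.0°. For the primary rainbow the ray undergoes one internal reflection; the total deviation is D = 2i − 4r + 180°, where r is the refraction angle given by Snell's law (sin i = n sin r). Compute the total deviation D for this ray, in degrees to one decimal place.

139.1°

sin r = sin 66.0° / 1.334 = 0.9135/1.334 = 0.6848; r = 43.22°.
D = 2·66.0° − 4·43.22° + 180° = 132.00° − 172.88° + 180° = 139.12°.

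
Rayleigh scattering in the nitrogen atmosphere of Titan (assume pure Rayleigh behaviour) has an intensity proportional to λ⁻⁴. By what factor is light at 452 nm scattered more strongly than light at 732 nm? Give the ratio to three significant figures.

Rayleigh scattering ∝ λ⁻⁴, so the ratio of coefficients is the inverse fourth power of the wavelength ratio.
σ(452)/σ(732) = (732/452)⁴ = (1.6195)⁴ = 6.878.

6.88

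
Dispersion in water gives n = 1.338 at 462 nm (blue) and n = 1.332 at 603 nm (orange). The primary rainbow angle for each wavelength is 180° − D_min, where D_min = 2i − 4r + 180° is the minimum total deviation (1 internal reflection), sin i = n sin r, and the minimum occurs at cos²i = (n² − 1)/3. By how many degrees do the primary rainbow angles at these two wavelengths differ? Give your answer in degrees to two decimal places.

0.87°

At 462 nm (n = 1.338): cos²i = 0.26341 → i = 59.120°, r = 39.899°, D_min = 138.643°, rainbow angle = 41.357°.
At 603 nm (n = 1.332): cos²i = 0.25807 → i = 59.469°, r = 40.290°, D_min = 137.776°, rainbow angle = 42.224°.
Angular width = |41.357° − 42.224°| = 0.867°.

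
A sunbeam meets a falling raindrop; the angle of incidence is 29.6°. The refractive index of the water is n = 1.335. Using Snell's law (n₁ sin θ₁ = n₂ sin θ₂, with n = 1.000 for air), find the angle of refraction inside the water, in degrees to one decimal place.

21.7°

Snell: sin θ_r = sin θ_i / n = sin 29.6° / 1.335 = 0.4939 / 1.335 = 0.3700.
θ_r = arcsin(0.3700) = 21.72°.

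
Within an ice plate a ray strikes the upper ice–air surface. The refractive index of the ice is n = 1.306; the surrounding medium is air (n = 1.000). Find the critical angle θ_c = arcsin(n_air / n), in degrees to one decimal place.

sin θ_c = n_air / n = 1.000 / 1.306 = 0.7657.
θ_c = arcsin(0.7657) = 49.97°.

50.0°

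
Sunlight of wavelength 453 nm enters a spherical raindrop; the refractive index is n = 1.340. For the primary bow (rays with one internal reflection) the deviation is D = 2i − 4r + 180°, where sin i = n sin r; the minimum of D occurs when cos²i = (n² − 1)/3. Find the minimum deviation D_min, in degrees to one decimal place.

cos²i = (1.79560 − 1)/3 = 0.26520; i = arccos(0.51498) = 59.004°.
sin r = sin 59.004°/1.340 = 0.63971; r = 39.770°.
D_min = 2·59.004° − 4·39.770° + 180° = 138.929°.

138.9°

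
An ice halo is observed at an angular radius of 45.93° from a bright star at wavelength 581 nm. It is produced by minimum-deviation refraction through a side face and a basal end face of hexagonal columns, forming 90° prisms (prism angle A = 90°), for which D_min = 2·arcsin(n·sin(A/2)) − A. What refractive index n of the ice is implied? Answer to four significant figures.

1.311

Rearranging: n = sin((D_min + A)/2) / sin(A/2).
(D_min + A)/2 = (45.93° + 90°)/2 = 67.965°.
n = sin 67.965° / sin 45° = 0.9270 / 0.7071 = 1.3109.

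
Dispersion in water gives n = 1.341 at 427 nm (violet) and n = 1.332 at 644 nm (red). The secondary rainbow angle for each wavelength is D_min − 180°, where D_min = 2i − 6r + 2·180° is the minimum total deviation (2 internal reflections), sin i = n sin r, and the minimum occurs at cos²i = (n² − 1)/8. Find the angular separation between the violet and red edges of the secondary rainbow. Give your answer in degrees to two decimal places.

2.34°

At 427 nm (n = 1.341): cos²i = 0.09979 → i = 71.586°, r = 45.034°, D_min = 232.966°, rainbow angle = 52.966°.
At 644 nm (n = 1.332): cos²i = 0.09678 → i = 71.875°, r = 45.520°, D_min = 230.628°, rainbow angle = 50.628°.
Angular width = |52.966° − 50.628°| = 2.337°.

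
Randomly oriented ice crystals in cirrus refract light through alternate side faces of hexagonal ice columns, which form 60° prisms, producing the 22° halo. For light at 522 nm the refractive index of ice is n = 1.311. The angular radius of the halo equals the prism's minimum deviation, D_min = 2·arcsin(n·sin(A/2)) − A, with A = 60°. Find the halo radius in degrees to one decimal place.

21.9°

n·sin(A/2) = 1.311 × sin 30° = 1.311 × 0.5000 = 0.6555.
D_min = 2·arcsin(0.6555) − 60° = 2 × 40.958° − 60° = 21.915°.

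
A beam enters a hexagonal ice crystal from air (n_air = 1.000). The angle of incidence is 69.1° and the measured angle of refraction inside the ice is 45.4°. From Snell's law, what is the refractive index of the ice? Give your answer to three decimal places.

1.312

n = sin θ_i / sin θ_r = sin 69.1° / sin 45.4° = 0.9342 / 0.7120 = 1.3120.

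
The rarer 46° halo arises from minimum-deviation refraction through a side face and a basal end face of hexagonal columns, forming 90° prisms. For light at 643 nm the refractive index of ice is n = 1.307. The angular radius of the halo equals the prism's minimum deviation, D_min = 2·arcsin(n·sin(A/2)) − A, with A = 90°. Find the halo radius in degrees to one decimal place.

45.1°

n·sin(A/2) = 1.307 × sin 45° = 1.307 × 0.7071 = 0.9242.
D_min = 2·arcsin(0.9242) − 90° = 2 × 67.546° − 90° = 45.093°.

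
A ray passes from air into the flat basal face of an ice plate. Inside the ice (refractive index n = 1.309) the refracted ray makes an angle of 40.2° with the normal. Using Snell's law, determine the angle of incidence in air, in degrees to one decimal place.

57.7°

Snell: sin θ_i = n · sin θ_r = 1.309 × sin 40.2° = 1.309 × 0.6455 = 0.8449.
θ_i = arcsin(0.8449) = 57.66°.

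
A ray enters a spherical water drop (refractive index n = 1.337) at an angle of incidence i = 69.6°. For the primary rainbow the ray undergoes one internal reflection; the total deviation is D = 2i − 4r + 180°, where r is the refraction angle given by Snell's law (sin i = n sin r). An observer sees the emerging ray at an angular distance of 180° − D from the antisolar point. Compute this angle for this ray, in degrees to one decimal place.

38.8°

sin r = sin 69.6° / 1.337 = 0.9373/1.337 = 0.7010; r = 44.51°.
D = 2·69.6° − 4·44.51° + 180° = 139.20° − 178.04° + 180° = 141.16°.
Angle from antisolar point = 180° − D = 38.84°.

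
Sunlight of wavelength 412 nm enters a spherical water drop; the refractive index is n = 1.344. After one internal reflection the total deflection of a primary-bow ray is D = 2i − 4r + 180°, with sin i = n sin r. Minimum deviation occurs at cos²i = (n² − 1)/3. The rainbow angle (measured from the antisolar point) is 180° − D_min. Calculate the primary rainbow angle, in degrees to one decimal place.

cos²i = (1.80634 − 1)/3 = 0.26878; i = arccos(0.51844) = 58.772°.
sin r = sin 58.772°/1.344 = 0.63625; r = 39.512°.
D_min = 2·58.772° − 4·39.512° + 180° = 139.495°.
Rainbow angle = 180° − D_min = 40.505°.

40.5°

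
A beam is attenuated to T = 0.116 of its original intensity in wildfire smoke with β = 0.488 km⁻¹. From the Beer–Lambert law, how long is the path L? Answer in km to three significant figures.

4.41 km

Beer–Lambert: T = exp(−βL) ⇒ L = −ln(T)/β = −ln(0.116)/0.488 = 2.1542/0.488 = 4.414 km.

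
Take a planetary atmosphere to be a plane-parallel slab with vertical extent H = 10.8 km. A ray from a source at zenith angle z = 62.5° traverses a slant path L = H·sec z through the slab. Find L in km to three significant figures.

sec z = 1/cos 62.5° = 2.1657.
L = 10.8 × 2.1657 = 23.389 km.

23.4 km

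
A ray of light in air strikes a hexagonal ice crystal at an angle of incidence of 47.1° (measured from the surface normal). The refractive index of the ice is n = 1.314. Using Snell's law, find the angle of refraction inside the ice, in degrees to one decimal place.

33.9°

Snell: sin θ_r = sin θ_i / n = sin 47.1° / 1.314 = 0.7325 / 1.314 = 0.5575.
θ_r = arcsin(0.5575) = 33.88°.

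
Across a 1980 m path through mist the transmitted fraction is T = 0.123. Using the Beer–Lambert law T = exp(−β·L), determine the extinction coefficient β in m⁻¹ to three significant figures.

Beer–Lambert: T = exp(−βL) ⇒ β = −ln(T)/L = −ln(0.123)/1980 = 2.0956/1980 = 0.001058 m⁻¹.

0.00106 m⁻¹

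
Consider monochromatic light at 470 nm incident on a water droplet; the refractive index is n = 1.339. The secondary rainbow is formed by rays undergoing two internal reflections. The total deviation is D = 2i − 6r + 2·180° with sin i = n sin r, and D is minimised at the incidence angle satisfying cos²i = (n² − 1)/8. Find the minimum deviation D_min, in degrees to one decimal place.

232.5°

cos²i = (1.79292 − 1)/8 = 0.09912; i = arccos(0.31483) = 71.650°.
sin r = sin 71.650°/1.339 = 0.70885; r = 45.141°.
D_min = 2·71.650° − 6·45.141° + 360° = 232.451°.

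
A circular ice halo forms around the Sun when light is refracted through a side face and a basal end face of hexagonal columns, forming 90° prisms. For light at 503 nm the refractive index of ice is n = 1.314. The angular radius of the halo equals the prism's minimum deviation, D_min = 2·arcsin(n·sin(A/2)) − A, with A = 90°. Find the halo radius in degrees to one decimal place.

46.6°

n·sin(A/2) = 1.314 × sin 45° = 1.314 × 0.7071 = 0.9291.
D_min = 2·arcsin(0.9291) − 90° = 2 × 68.301° − 90° = 46.602°.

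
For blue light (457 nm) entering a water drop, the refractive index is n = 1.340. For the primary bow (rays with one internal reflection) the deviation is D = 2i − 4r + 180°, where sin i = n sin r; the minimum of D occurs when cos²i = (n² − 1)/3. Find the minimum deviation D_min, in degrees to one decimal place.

138.9°

cos²i = (1.79560 − 1)/3 = 0.26520; i = arccos(0.51498) = 59.004°.
sin r = sin 59.004°/1.340 = 0.63971; r = 39.770°.
D_min = 2·59.004° − 4·39.770° + 180° = 138.929°.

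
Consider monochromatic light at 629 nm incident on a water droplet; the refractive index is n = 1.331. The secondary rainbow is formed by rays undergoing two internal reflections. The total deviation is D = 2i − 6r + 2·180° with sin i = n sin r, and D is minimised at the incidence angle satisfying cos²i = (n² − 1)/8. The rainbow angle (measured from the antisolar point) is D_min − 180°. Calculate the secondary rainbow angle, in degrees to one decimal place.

50.4°

cos²i = (1.77156 − 1)/8 = 0.09645; i = arccos(0.31056) = 71.907°.
sin r = sin 71.907°/1.331 = 0.71417; r = 45.575°.
D_min = 2·71.907° − 6·45.575° + 360° = 230.365°.
Rainbow angle = D_min − 180° = 50.365°.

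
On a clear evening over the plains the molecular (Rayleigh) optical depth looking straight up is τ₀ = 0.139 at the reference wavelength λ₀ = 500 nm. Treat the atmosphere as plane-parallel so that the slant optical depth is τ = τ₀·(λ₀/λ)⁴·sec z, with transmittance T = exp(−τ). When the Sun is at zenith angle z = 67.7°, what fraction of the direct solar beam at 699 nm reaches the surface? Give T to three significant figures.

0.909

sec 67.7° = 2.6354.
τ = 0.139 × (500/699)⁴ × 2.6354 = 0.139 × 0.2618 × 2.6354 = 0.0959.
T = exp(−0.0959) = 0.9086.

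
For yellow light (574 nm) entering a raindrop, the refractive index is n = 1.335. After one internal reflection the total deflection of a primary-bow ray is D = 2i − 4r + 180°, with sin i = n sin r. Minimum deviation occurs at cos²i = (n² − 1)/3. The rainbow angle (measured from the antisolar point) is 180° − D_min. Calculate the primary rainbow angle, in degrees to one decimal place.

cos²i = (1.78222 − 1)/3 = 0.26074; i = arccos(0.51063) = 59.294°.
sin r = sin 59.294°/1.335 = 0.64405; r = 40.094°.
D_min = 2·59.294° − 4·40.094° + 180° = 138.212°.
Rainbow angle = 180° − D_min = 41.788°.

41.8°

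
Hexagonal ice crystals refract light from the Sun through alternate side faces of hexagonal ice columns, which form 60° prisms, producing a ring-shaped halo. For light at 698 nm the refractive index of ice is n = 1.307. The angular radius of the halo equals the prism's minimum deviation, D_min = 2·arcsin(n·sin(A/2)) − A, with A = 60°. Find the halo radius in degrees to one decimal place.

21.6°

n·sin(A/2) = 1.307 × sin 30° = 1.307 × 0.5000 = 0.6535.
D_min = 2·arcsin(0.6535) − 60° = 2 × 40.806° − 60° = 21.612°.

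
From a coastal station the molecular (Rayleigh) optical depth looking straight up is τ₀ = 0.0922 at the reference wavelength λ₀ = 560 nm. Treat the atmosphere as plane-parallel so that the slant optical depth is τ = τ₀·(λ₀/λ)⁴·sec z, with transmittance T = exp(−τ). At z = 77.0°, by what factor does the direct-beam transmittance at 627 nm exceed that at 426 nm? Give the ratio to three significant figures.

2.62

Airmass: sec 77.0° = 4.4454.
τ(627 nm) = 0.0922 × (560/627)⁴ × 4.4454 = 0.0922 × 0.6363 × 4.4454 = 0.2608.
τ(426 nm) = 0.0922 × (560/426)⁴ × 4.4454 = 0.0922 × 2.9862 × 4.4454 = 1.2239.
T(627)/T(426) = exp(τ_B − τ_A) = exp(0.9631) = 2.6199.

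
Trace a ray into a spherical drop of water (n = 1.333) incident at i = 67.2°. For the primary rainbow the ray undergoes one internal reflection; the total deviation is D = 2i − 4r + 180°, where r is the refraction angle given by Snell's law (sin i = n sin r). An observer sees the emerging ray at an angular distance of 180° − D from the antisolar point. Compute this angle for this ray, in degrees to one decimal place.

sin r = sin 67.2° / 1.333 = 0.9219/1.333 = 0.6916; r = 43.75°.
D = 2·67.2° − 4·43.75° + 180° = 134.40° − 175.02° + 180° = 139.38°.
Angle from antisolar point = 180° − D = 40.62°.

40.6°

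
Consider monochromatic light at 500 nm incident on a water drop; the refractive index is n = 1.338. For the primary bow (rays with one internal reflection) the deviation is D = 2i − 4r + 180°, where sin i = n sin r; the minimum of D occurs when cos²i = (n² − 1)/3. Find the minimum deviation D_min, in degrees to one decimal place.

cos²i = (1.79024 − 1)/3 = 0.26341; i = arccos(0.51324) = 59.120°.
sin r = sin 59.120°/1.338 = 0.64144; r = 39.899°.
D_min = 2·59.120° − 4·39.899° + 180° = 138.643°.

138.6°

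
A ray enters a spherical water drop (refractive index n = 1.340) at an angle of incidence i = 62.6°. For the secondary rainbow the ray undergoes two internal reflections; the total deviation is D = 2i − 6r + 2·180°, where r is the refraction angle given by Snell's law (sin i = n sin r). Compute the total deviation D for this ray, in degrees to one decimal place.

sin r = sin 62.6° / 1.340 = 0.8878/1.340 = 0.6625; r = 41.49°.
D = 2·62.6° − 6·41.49° + 2·180° = 125.20° − 248.97° + 360° = 236.23°.

236.2°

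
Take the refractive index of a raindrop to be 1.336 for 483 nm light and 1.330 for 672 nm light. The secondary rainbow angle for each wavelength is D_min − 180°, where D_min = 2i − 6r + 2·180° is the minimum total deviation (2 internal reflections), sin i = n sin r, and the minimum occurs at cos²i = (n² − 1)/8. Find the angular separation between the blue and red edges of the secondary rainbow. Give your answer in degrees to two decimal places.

At 483 nm (n = 1.336): cos²i = 0.09811 → i = 71.746°, r = 45.303°, D_min = 231.674°, rainbow angle = 51.674°.
At 672 nm (n = 1.330): cos²i = 0.09611 → i = 71.940°, r = 45.630°, D_min = 230.101°, rainbow angle = 50.101°.
Angular width = |51.674° − 50.101°| = 1.573°.

1.57°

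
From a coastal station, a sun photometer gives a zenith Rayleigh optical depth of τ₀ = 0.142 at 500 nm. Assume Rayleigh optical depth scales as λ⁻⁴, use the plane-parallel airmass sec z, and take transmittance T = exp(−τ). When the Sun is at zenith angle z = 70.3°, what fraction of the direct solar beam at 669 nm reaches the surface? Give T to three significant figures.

0.877

sec 70.3° = 2.9665.
τ = 0.142 × (500/669)⁴ × 2.9665 = 0.142 × 0.3120 × 2.9665 = 0.1314.
T = exp(−0.1314) = 0.8768.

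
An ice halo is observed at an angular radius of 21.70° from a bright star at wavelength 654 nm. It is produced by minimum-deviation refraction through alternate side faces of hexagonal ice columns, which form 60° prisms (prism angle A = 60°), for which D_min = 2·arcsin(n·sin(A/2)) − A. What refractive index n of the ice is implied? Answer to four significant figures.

1.308

Rearranging: n = sin((D_min + A)/2) / sin(A/2).
(D_min + A)/2 = (21.70° + 60°)/2 = 40.850°.
n = sin 40.850° / sin 30° = 0.6541 / 0.5000 = 1.3082.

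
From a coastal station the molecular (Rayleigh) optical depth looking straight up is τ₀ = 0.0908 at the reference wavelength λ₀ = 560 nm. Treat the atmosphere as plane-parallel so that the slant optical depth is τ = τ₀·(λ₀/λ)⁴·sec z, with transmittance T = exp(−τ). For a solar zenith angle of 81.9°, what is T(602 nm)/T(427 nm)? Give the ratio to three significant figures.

4.15

Airmass: sec 81.9° = 7.0972.
τ(602 nm) = 0.0908 × (560/602)⁴ × 7.0972 = 0.0908 × 0.7488 × 7.0972 = 0.4825.
τ(427 nm) = 0.0908 × (560/427)⁴ × 7.0972 = 0.0908 × 2.9583 × 7.0972 = 1.9064.
T(602)/T(427) = exp(τ_B − τ_A) = exp(1.4238) = 4.1531.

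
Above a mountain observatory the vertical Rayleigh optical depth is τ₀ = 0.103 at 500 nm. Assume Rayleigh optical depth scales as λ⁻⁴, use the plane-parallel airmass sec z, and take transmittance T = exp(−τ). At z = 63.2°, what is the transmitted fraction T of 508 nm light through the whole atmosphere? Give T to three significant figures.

0.807

sec 63.2° = 2.2179.
τ = 0.103 × (500/508)⁴ × 2.2179 = 0.103 × 0.9385 × 2.2179 = 0.2144.
T = exp(−0.2144) = 0.8070.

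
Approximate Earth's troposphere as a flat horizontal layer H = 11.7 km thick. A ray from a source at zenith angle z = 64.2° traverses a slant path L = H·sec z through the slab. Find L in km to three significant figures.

26.9 km

sec z = 1/cos 64.2° = 2.2976.
L = 11.7 × 2.2976 = 26.882 km.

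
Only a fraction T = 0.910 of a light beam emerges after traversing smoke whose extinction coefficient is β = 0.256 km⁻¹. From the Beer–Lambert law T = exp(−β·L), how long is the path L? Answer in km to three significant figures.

Beer–Lambert: T = exp(−βL) ⇒ L = −ln(T)/β = −ln(0.910)/0.256 = 0.0943/0.256 = 0.3684 km.

0.368 km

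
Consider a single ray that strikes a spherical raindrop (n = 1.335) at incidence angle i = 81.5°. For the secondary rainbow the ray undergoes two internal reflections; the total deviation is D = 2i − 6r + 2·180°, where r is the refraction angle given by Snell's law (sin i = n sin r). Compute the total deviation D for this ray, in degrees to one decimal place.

236.2°

sin r = sin 81.5° / 1.335 = 0.9890/1.335 = 0.7408; r = 47.80°.
D = 2·81.5° − 6·47.80° + 2·180° = 163.00° − 286.82° + 360° = 236.18°.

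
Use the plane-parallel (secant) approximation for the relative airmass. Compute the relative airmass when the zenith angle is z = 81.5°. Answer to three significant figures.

6.77

X = sec z = 1/cos 81.5° = 1/0.1478 = 6.7655.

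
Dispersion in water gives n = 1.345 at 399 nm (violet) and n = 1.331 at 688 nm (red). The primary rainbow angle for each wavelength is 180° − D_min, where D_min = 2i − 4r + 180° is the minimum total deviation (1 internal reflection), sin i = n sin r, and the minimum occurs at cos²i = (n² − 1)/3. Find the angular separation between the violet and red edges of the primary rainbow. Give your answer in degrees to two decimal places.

2.01°

At 399 nm (n = 1.345): cos²i = 0.26967 → i = 58.715°, r = 39.448°, D_min = 139.635°, rainbow angle = 40.365°.
At 688 nm (n = 1.331): cos²i = 0.25719 → i = 59.527°, r = 40.356°, D_min = 137.630°, rainbow angle = 42.370°.
Angular width = |40.365° − 42.370°| = 2.005°.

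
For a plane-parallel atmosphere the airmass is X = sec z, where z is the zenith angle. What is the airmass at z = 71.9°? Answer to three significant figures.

3.22

X = sec z = 1/cos 71.9° = 1/0.3107 = 3.2188.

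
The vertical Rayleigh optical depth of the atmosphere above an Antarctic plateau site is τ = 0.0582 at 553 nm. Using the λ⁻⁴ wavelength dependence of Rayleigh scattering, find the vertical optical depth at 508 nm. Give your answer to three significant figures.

τ(508 nm) = τ(553 nm) × (553/508)⁴ = 0.0582 × (1.0886)⁴ = 0.0582 × 1.4043 = 0.0817.

0.0817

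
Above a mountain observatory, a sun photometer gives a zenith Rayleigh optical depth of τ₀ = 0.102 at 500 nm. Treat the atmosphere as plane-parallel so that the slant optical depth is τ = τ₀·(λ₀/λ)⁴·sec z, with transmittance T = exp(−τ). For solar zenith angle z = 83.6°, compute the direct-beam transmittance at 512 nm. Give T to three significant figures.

sec 83.6° = 8.9711.
τ = 0.102 × (500/512)⁴ × 8.9711 = 0.102 × 0.9095 × 8.9711 = 0.8322.
T = exp(−0.8322) = 0.4351.

0.435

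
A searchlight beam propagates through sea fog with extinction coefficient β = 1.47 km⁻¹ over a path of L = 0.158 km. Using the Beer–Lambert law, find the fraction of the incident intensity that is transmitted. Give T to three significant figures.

τ = β·L = 1.47 × 0.158 = 0.2323.
T = exp(−0.2323) = 0.7927.

0.793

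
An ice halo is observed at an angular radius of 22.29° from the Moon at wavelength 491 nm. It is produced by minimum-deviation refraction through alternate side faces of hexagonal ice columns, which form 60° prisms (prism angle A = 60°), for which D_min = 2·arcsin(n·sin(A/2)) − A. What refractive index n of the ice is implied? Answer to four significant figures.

Rearranging: n = sin((D_min + A)/2) / sin(A/2).
(D_min + A)/2 = (22.29° + 60°)/2 = 41.145°.
n = sin 41.145° / sin 30° = 0.6580 / 0.5000 = 1.3159.

1.316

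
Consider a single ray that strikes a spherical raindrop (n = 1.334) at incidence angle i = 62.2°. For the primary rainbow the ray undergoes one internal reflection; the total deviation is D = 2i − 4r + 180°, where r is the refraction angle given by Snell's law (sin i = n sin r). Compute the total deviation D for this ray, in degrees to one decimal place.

138.3°

sin r = sin 62.2° / 1.334 = 0.8846/1.334 = 0.6631; r = 41.54°.
D = 2·62.2° − 4·41.54° + 180° = 124.40° − 166.15° + 180° = 138.25°.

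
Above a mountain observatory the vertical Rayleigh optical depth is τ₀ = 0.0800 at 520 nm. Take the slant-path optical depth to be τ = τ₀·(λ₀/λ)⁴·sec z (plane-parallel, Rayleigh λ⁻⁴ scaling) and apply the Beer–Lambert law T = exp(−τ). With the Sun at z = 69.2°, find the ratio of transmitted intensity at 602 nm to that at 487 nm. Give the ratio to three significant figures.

1.18

Airmass: sec 69.2° = 2.8161.
τ(602 nm) = 0.0800 × (520/602)⁴ × 2.8161 = 0.0800 × 0.5567 × 2.8161 = 0.1254.
τ(487 nm) = 0.0800 × (520/487)⁴ × 2.8161 = 0.0800 × 1.2999 × 2.8161 = 0.2928.
T(602)/T(487) = exp(τ_B − τ_A) = exp(0.1674) = 1.1823.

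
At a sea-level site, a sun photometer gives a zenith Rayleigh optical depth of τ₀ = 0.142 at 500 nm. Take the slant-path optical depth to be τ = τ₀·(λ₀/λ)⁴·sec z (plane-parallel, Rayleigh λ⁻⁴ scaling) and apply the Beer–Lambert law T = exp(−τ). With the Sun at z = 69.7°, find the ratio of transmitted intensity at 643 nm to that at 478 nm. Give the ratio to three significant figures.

Airmass: sec 69.7° = 2.8824.
τ(643 nm) = 0.142 × (500/643)⁴ × 2.8824 = 0.142 × 0.3656 × 2.8824 = 0.1496.
τ(478 nm) = 0.142 × (500/478)⁴ × 2.8824 = 0.142 × 1.1972 × 2.8824 = 0.4900.
T(643)/T(478) = exp(τ_B − τ_A) = exp(0.3404) = 1.4055.

1.41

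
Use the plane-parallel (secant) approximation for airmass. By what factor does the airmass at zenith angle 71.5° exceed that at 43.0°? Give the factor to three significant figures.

X(71.5°)/X(43.0°) = sec 71.5° / sec 43.0° = cos 43.0° / cos 71.5° = 0.7314/0.3173 = 2.3049.

2.30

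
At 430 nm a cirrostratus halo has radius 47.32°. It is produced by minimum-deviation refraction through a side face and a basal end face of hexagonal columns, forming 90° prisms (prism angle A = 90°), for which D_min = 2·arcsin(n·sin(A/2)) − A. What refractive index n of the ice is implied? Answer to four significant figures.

1.317

Rearranging: n = sin((D_min + A)/2) / sin(A/2).
(D_min + A)/2 = (47.32° + 90°)/2 = 68.660°.
n = sin 68.660° / sin 45° = 0.9314 / 0.7071 = 1.3173.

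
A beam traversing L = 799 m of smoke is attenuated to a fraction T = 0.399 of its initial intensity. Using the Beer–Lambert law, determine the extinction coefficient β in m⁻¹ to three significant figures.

0.00115 m⁻¹

Beer–Lambert: T = exp(−βL) ⇒ β = −ln(T)/L = −ln(0.399)/799 = 0.9188/799 = 0.00115 m⁻¹.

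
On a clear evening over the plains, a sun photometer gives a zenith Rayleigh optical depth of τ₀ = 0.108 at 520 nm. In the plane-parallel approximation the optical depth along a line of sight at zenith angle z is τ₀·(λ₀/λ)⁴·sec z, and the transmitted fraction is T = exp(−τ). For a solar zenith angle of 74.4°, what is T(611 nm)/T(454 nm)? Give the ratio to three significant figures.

1.62

Airmass: sec 74.4° = 3.7186.
τ(611 nm) = 0.108 × (520/611)⁴ × 3.7186 = 0.108 × 0.5246 × 3.7186 = 0.2107.
τ(454 nm) = 0.108 × (520/454)⁴ × 3.7186 = 0.108 × 1.7210 × 3.7186 = 0.6912.
T(611)/T(454) = exp(τ_B − τ_A) = exp(0.4805) = 1.6169.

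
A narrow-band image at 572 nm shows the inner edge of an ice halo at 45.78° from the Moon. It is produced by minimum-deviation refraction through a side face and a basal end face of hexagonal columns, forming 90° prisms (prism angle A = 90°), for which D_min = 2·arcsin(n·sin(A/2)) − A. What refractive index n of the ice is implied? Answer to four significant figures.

Rearranging: n = sin((D_min + A)/2) / sin(A/2).
(D_min + A)/2 = (45.78° + 90°)/2 = 67.890°.
n = sin 67.890° / sin 45° = 0.9265 / 0.7071 = 1.3102.

1.310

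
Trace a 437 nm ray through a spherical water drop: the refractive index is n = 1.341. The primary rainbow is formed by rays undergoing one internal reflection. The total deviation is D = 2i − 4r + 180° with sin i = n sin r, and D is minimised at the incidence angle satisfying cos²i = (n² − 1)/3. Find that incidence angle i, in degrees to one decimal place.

cos²i = (1.341² − 1)/3 = (1.79828 − 1)/3 = 0.26609.
cos i = 0.51584, so i = 58.946°.

58.9°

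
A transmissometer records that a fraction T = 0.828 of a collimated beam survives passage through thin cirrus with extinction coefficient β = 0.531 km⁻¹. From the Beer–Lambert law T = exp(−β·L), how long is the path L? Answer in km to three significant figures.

Beer–Lambert: T = exp(−βL) ⇒ L = −ln(T)/β = −ln(0.828)/0.531 = 0.1887/0.531 = 0.3554 km.

0.355 km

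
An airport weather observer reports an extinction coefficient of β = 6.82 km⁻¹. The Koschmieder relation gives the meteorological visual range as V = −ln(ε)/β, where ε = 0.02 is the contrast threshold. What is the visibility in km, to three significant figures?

0.574 km

V = −ln(0.02) / 6.82 = 3.912 / 6.82 = 0.5736 km.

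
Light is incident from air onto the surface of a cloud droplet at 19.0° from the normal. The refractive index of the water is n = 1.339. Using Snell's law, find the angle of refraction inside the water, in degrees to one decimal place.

14.1°

Snell: sin θ_r = sin θ_i / n = sin 19.0° / 1.339 = 0.3256 / 1.339 = 0.2431.
θ_r = arcsin(0.2431) = 14.07°.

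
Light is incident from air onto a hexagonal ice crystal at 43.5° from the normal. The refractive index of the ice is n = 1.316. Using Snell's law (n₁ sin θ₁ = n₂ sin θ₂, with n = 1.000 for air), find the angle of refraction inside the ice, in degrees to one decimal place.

31.5°

Snell: sin θ_r = sin θ_i / n = sin 43.5° / 1.316 = 0.6884 / 1.316 = 0.5231.
θ_r = arcsin(0.5231) = 31.54°.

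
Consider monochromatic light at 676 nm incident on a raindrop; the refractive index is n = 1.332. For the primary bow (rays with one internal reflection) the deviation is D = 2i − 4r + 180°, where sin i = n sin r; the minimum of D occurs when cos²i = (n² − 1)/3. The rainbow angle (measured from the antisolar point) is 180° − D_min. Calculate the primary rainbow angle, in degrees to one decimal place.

cos²i = (1.77422 − 1)/3 = 0.25807; i = arccos(0.50801) = 59.469°.
sin r = sin 59.469°/1.332 = 0.64666; r = 40.290°.
D_min = 2·59.469° − 4·40.290° + 180° = 137.776°.
Rainbow angle = 180° − D_min = 42.224°.

42.2°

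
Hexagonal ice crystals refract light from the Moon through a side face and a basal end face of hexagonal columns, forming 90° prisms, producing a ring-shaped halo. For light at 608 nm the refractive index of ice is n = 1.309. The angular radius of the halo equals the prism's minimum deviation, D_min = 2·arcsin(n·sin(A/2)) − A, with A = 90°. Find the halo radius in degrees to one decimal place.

n·sin(A/2) = 1.309 × sin 45° = 1.309 × 0.7071 = 0.9256.
D_min = 2·arcsin(0.9256) − 90° = 2 × 67.759° − 90° = 45.519°.

45.5°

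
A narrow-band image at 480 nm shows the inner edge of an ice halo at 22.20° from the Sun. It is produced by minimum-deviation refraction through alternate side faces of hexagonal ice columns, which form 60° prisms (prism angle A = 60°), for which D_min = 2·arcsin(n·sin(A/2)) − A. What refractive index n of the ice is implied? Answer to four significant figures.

1.315

Rearranging: n = sin((D_min + A)/2) / sin(A/2).
(D_min + A)/2 = (22.20° + 60°)/2 = 41.100°.
n = sin 41.100° / sin 30° = 0.6574 / 0.5000 = 1.3148.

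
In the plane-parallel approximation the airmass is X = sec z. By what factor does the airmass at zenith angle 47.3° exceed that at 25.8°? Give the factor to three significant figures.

1.33

X(47.3°)/X(25.8°) = sec 47.3° / sec 25.8° = cos 25.8° / cos 47.3° = 0.9003/0.6782 = 1.3276.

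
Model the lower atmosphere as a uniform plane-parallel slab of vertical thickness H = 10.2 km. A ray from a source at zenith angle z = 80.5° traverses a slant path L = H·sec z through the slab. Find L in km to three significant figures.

sec z = 1/cos 80.5° = 6.0589.
L = 10.2 × 6.0589 = 61.800 km.

61.8 km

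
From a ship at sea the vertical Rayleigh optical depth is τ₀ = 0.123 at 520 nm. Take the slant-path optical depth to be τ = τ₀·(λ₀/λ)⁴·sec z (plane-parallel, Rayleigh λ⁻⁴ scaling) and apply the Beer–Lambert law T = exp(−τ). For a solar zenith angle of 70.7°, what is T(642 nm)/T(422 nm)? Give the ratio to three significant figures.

2.01

Airmass: sec 70.7° = 3.0256.
τ(642 nm) = 0.123 × (520/642)⁴ × 3.0256 = 0.123 × 0.4304 × 3.0256 = 0.1602.
τ(422 nm) = 0.123 × (520/422)⁴ × 3.0256 = 0.123 × 2.3055 × 3.0256 = 0.8580.
T(642)/T(422) = exp(τ_B − τ_A) = exp(0.6978) = 2.0093.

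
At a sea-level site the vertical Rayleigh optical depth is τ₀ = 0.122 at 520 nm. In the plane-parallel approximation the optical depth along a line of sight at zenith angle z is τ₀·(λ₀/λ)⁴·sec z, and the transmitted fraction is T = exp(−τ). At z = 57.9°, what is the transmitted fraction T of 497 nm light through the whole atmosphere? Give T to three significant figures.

sec 57.9° = 1.8818.
τ = 0.122 × (520/497)⁴ × 1.8818 = 0.122 × 1.1984 × 1.8818 = 0.2751.
T = exp(−0.2751) = 0.7595.

0.759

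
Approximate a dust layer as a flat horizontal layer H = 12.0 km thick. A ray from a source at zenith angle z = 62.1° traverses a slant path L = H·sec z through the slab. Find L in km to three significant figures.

sec z = 1/cos 62.1° = 2.1371.
L = 12.0 × 2.1371 = 25.645 km.

25.6 km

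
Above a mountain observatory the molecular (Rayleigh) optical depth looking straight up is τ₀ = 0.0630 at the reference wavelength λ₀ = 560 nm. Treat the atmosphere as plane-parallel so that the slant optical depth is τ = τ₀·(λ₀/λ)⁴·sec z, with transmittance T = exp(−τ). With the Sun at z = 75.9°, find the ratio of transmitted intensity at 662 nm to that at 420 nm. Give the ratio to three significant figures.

Airmass: sec 75.9° = 4.1048.
τ(662 nm) = 0.0630 × (560/662)⁴ × 4.1048 = 0.0630 × 0.5121 × 4.1048 = 0.1324.
τ(420 nm) = 0.0630 × (560/420)⁴ × 4.1048 = 0.0630 × 3.1605 × 4.1048 = 0.8173.
T(662)/T(420) = exp(τ_B − τ_A) = exp(0.6849) = 1.9836.

1.98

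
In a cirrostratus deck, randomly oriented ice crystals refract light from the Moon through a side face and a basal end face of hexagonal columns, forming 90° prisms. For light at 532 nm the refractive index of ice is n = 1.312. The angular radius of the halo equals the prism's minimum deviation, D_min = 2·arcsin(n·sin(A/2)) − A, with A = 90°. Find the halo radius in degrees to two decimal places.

n·sin(A/2) = 1.312 × sin 45° = 1.312 × 0.7071 = 0.9277.
D_min = 2·arcsin(0.9277) − 90° = 2 × 68.083° − 90° = 46.166°.

46.17°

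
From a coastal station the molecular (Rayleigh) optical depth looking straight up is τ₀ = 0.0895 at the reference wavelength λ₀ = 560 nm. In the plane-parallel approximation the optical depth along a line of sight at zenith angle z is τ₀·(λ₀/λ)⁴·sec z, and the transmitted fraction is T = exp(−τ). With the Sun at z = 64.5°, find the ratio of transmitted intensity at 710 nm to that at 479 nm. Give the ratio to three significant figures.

Airmass: sec 64.5° = 2.3228.
τ(710 nm) = 0.0895 × (560/710)⁴ × 2.3228 = 0.0895 × 0.3870 × 2.3228 = 0.0805.
τ(479 nm) = 0.0895 × (560/479)⁴ × 2.3228 = 0.0895 × 1.8681 × 2.3228 = 0.3884.
T(710)/T(479) = exp(τ_B − τ_A) = exp(0.3079) = 1.3606.

1.36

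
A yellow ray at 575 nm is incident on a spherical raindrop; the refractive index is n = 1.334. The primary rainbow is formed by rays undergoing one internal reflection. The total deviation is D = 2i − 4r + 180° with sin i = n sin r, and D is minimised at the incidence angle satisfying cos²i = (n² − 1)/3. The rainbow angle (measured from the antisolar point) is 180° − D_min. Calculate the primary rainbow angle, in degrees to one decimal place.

41.9°

cos²i = (1.77956 − 1)/3 = 0.25985; i = arccos(0.50976) = 59.352°.
sin r = sin 59.352°/1.334 = 0.64492; r = 40.159°.
D_min = 2·59.352° − 4·40.159° + 180° = 138.067°.
Rainbow angle = 180° − D_min = 41.933°.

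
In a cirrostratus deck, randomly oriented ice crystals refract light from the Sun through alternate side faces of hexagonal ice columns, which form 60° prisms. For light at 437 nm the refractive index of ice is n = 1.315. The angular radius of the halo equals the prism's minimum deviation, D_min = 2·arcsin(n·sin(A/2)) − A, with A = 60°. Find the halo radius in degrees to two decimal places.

n·sin(A/2) = 1.315 × sin 30° = 1.315 × 0.5000 = 0.6575.
D_min = 2·arcsin(0.6575) − 60° = 2 × 41.109° − 60° = 22.219°.

22.22°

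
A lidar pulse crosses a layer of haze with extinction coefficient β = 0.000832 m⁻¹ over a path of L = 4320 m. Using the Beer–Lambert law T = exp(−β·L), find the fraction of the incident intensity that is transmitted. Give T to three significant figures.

τ = β·L = 0.000832 × 4320 = 3.5942.
T = exp(−3.5942) = 0.0275.

0.0275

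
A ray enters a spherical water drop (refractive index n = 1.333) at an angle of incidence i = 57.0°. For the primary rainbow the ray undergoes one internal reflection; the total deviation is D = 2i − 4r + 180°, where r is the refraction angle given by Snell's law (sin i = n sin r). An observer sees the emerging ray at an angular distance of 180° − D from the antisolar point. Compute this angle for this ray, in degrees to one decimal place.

42.0°

sin r = sin 57.0° / 1.333 = 0.8387/1.333 = 0.6292; r = 38.99°.
D = 2·57.0° − 4·38.99° + 180° = 114.00° − 155.95° + 180° = 138.05°.
Angle from antisolar point = 180° − D = 41.95°.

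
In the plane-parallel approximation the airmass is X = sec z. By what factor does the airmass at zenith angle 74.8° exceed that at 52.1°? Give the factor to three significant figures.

2.34

X(74.8°)/X(52.1°) = sec 74.8° / sec 52.1° = cos 52.1° / cos 74.8° = 0.6143/0.2622 = 2.3429.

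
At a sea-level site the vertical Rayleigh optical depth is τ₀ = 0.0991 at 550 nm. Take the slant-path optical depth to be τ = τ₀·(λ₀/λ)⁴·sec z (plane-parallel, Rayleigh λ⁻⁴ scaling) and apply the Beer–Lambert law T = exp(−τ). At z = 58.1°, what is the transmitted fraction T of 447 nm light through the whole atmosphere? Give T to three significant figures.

sec 58.1° = 1.8924.
τ = 0.0991 × (550/447)⁴ × 1.8924 = 0.0991 × 2.2920 × 1.8924 = 0.4298.
T = exp(−0.4298) = 0.6506.

0.651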